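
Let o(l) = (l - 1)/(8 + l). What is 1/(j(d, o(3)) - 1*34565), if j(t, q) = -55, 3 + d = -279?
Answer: -1/34620 ≈ -2.8885e-5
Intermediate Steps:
d = -282 (d = -3 - 279 = -282)
o(l) = (-1 + l)/(8 + l)
1/(j(d, o(3)) - 1*34565) = 1/(-55 - 1*34565) = 1/(-55 - 34565) = 1/(-34620) = -1/34620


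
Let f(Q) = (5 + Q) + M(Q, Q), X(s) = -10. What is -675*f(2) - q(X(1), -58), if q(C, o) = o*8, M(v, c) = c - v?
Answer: -4261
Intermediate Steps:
q(C, o) = 8*o
f(Q) = 5 + Q (f(Q) = (5 + Q) + (Q - Q) = (5 + Q) + 0 = 5 + Q)
-675*f(2) - q(X(1), -58) = -675*(5 + 2) - 8*(-58) = -675*7 - 1*(-464) = -4725 + 464 = -4261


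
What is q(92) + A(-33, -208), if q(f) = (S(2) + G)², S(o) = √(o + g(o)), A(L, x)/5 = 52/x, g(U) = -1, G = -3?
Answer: 11/4 ≈ 2.7500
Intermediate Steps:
A(L, x) = 260/x (A(L, x) = 5*(52/x) = 260/x)
S(o) = √(-1 + o) (S(o) = √(o - 1) = √(-1 + o))
q(f) = 4 (q(f) = (√(-1 + 2) - 3)² = (√1 - 3)² = (1 - 3)² = (-2)² = 4)
q(92) + A(-33, -208) = 4 + 260/(-208) = 4 + 260*(-1/208) = 4 - 5/4 = 11/4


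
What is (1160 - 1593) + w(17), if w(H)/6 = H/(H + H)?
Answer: -430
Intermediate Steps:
w(H) = 3 (w(H) = 6*(H/(H + H)) = 6*(H/((2*H))) = 6*(H*(1/(2*H))) = 6*(1/2) = 3)
(1160 - 1593) + w(17) = (1160 - 1593) + 3 = -433 + 3 = -430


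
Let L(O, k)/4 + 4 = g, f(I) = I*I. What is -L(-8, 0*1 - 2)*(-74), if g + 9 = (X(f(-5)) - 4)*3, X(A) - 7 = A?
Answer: 21016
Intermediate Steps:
f(I) = I**2
X(A) = 7 + A
g = 75 (g = -9 + ((7 + (-5)**2) - 4)*3 = -9 + ((7 + 25) - 4)*3 = -9 + (32 - 4)*3 = -9 + 28*3 = -9 + 84 = 75)
L(O, k) = 284 (L(O, k) = -16 + 4*75 = -16 + 300 = 284)
-L(-8, 0*1 - 2)*(-74) = -1*284*(-74) = -284*(-74) = 21016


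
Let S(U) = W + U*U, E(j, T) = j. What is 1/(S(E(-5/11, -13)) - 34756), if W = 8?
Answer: -121/4204483 ≈ -2.8779e-5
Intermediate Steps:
S(U) = 8 + U² (S(U) = 8 + U*U = 8 + U²)
1/(S(E(-5/11, -13)) - 34756) = 1/((8 + (-5/11)²) - 34756) = 1/((8 + 25/121) - 34756) = 1/(993/121 - 34756) = 1/(-4204483/121) = -121/4204483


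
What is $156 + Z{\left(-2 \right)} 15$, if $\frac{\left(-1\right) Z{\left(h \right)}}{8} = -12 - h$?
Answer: $1356$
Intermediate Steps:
$Z{\left(h \right)} = 96 + 8 h$ ($Z{\left(h \right)} = - 8 \left(-12 - h\right) = 96 + 8 h$)
$156 + Z{\left(-2 \right)} 15 = 156 + \left(96 + 8 \left(-2\right)\right) 15 = 156 + \left(96 - 16\right) 15 = 156 + 80 \cdot 15 = 156 + 1200 = 1356$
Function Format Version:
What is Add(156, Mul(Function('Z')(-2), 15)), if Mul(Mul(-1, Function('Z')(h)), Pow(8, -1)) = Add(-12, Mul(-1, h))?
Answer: 1356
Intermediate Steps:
Function('Z')(h) = Add(96, Mul(8, h)) (Function('Z')(h) = Mul(-8, Add(-12, Mul(-1, h))) = Add(96, Mul(8, h)))
Add(156, Mul(Function('Z')(-2), 15)) = Add(156, Mul(Add(96, Mul(8, -2)), 15)) = Add(156, Mul(Add(96, -16), 15)) = Add(156, Mul(80, 15)) = Add(156, 1200) = 1356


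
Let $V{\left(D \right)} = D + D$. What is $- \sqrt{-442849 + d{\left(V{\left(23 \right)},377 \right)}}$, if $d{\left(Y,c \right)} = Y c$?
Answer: $- i \sqrt{425507} \approx - 652.31 i$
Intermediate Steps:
$V{\left(D \right)} = 2 D$
$- \sqrt{-442849 + d{\left(V{\left(23 \right)},377 \right)}} = - \sqrt{-442849 + 2 \cdot 23 \cdot 377} = - \sqrt{-442849 + 46 \cdot 377} = - \sqrt{-442849 + 17342} = - \sqrt{-425507} = - i \sqrt{425507}$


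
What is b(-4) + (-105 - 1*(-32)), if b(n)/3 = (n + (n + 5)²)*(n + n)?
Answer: -1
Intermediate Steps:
b(n) = 6*n*(n + (5 + n)²) (b(n) = 3*((n + (n + 5)²)*(n + n)) = 3*((n + (5 + n)²)*(2*n)) = 3*(2*n*(n + (5 + n)²)) = 6*n*(n + (5 + n)²))
b(-4) + (-105 - 1*(-32)) = 6*(-4)*(-4 + (5 - 4)²) + (-105 - 1*(-32)) = 6*(-4)*(-4 + 1²) + (-105 + 32) = 6*(-4)*(-4 + 1) - 73 = 6*(-4)*(-3) - 73 = 72 - 73 = -1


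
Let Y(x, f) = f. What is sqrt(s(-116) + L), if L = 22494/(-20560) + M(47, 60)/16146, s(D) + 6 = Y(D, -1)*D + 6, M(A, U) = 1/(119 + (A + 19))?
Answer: sqrt(30095359781996428530)/511774380 ≈ 10.719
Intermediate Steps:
M(A, U) = 1/(138 + A) (M(A, U) = 1/(119 + (19 + A)) = 1/(138 + A))
s(D) = -D (s(D) = -6 + (-D + 6) = -6 + (6 - D) = -D)
L = -3359489119/3070646280 (L = 22494/(-20560) + 1/((138 + 47)*16146) = 22494*(-1/20560) + (1/16146)/185 = -11247/10280 + (1/185)*(1/16146) = -11247/10280 + 1/2987010 = -3359489119/3070646280 ≈ -1.0941)
sqrt(s(-116) + L) = sqrt(-1*(-116) - 3359489119/3070646280) = sqrt(116 - 3359489119/3070646280) = sqrt(352835479361/3070646280) = sqrt(30095359781996428530)/511774380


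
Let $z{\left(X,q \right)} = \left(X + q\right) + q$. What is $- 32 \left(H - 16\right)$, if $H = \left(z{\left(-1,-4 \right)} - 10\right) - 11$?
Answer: $1472$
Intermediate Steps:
$z{\left(X,q \right)} = X + 2 q$
$H = -30$ ($H = \left(\left(-1 + 2 \left(-4\right)\right) - 10\right) - 11 = \left(\left(-1 - 8\right) - 10\right) - 11 = \left(-9 - 10\right) - 11 = -19 - 11 = -30$)
$- 32 \left(H - 16\right) = - 32 \left(-30 - 16\right) = \left(-32\right) \left(-46\right) = 1472$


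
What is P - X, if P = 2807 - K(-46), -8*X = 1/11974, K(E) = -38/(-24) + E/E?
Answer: 805922047/287376 ≈ 2804.4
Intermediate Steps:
K(E) = 31/12 (K(E) = -38*(-1/24) + 1 = 19/12 + 1 = 31/12)
X = -1/95792 (X = -⅛/11974 = -⅛*1/11974 = -1/95792 ≈ -1.0439e-5)
P = 33653/12 (P = 2807 - 1*31/12 = 2807 - 31/12 = 33653/12 ≈ 2804.4)
P - X = 33653/12 - 1*(-1/95792) = 33653/12 + 1/95792 = 805922047/287376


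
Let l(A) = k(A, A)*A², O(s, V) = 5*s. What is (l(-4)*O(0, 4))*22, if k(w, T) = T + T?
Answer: 0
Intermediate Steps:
k(w, T) = 2*T
l(A) = 2*A³ (l(A) = (2*A)*A² = 2*A³)
(l(-4)*O(0, 4))*22 = ((2*(-4)³)*(5*0))*22 = ((2*(-64))*0)*22 = -128*0*22 = 0*22 = 0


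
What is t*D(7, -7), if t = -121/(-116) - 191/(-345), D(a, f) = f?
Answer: -447307/40020 ≈ -11.177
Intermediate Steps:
t = 63901/40020 (t = -121*(-1/116) - 191*(-1/345) = 121/116 + 191/345 = 63901/40020 ≈ 1.5967)
t*D(7, -7) = (63901/40020)*(-7) = -447307/40020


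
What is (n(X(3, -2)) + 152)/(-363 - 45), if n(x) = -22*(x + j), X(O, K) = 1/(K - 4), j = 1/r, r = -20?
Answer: -4703/12240 ≈ -0.38423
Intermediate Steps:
j = -1/20 (j = 1/(-20) = -1/20 ≈ -0.050000)
X(O, K) = 1/(-4 + K)
n(x) = 11/10 - 22*x (n(x) = -22*(x - 1/20) = -22*(-1/20 + x) = 11/10 - 22*x)
(n(X(3, -2)) + 152)/(-363 - 45) = ((11/10 - 22/(-4 - 2)) + 152)/(-363 - 45) = ((11/10 - 22/(-6)) + 152)/(-408) = ((11/10 - 22*(-⅙)) + 152)*(-1/408) = ((11/10 + 11/3) + 152)*(-1/408) = (143/30 + 152)*(-1/408) = (4703/30)*(-1/408) = -4703/12240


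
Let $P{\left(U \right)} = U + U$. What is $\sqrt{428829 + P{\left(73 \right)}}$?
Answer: $5 \sqrt{17159} \approx 654.96$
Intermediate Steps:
$P{\left(U \right)} = 2 U$
$\sqrt{428829 + P{\left(73 \right)}} = \sqrt{428829 + 2 \cdot 73} = \sqrt{428829 + 146} = \sqrt{428975} = 5 \sqrt{17159}$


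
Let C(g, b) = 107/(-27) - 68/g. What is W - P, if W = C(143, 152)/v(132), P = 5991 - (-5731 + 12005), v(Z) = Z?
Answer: 144214379/509652 ≈ 282.97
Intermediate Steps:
C(g, b) = -107/27 - 68/g (C(g, b) = 107*(-1/27) - 68/g = -107/27 - 68/g)
P = -283 (P = 5991 - 1*6274 = 5991 - 6274 = -283)
W = -17137/509652 (W = (-107/27 - 68/143)/132 = (-107/27 - 68*1/143)*(1/132) = (-107/27 - 68/143)*(1/132) = -17137/3861*1/132 = -17137/509652 ≈ -0.033625)
W - P = -17137/509652 - 1*(-283) = -17137/509652 + 283 = 144214379/509652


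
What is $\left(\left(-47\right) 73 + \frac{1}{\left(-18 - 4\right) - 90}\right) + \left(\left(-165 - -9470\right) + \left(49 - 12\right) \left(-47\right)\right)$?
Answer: $\frac{463119}{112} \approx 4135.0$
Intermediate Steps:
$\left(\left(-47\right) 73 + \frac{1}{\left(-18 - 4\right) - 90}\right) + \left(\left(-165 - -9470\right) + \left(49 - 12\right) \left(-47\right)\right) = \left(-3431 + \frac{1}{\left(-18 - 4\right) - 90}\right) + \left(\left(-165 + 9470\right) + 37 \left(-47\right)\right) = \left(-3431 + \frac{1}{-22 - 90}\right) + \left(9305 - 1739\right) = \left(-3431 + \frac{1}{-112}\right) + 7566 = \left(-3431 - \frac{1}{112}\right) + 7566 = - \frac{384273}{112} + 7566 = \frac{463119}{112}$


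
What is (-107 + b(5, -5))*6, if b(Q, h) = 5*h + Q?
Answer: -762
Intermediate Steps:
b(Q, h) = Q + 5*h
(-107 + b(5, -5))*6 = (-107 + (5 + 5*(-5)))*6 = (-107 + (5 - 25))*6 = (-107 - 20)*6 = -127*6 = -762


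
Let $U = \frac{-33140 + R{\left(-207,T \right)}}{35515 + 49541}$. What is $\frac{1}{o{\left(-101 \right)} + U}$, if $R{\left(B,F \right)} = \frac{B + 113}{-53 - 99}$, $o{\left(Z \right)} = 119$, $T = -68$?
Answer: $\frac{2154752}{255575957} \approx 0.008431$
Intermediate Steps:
$R{\left(B,F \right)} = - \frac{113}{152} - \frac{B}{152}$ ($R{\left(B,F \right)} = \frac{113 + B}{-152} = \left(113 + B\right) \left(- \frac{1}{152}\right) = - \frac{113}{152} - \frac{B}{152}$)
$U = - \frac{839531}{2154752}$ ($U = \frac{-33140 - - \frac{47}{76}}{35515 + 49541} = \frac{-33140 + \left(- \frac{113}{152} + \frac{207}{152}\right)}{85056} = \left(-33140 + \frac{47}{76}\right) \frac{1}{85056} = \left(- \frac{2518593}{76}\right) \frac{1}{85056} = - \frac{839531}{2154752} \approx -0.38962$)
$\frac{1}{o{\left(-101 \right)} + U} = \frac{1}{119 - \frac{839531}{2154752}} = \frac{1}{\frac{255575957}{2154752}} = \frac{2154752}{255575957}$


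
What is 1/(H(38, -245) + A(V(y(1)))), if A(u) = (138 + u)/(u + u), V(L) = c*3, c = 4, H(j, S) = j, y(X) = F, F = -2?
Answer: 4/177 ≈ 0.022599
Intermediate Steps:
y(X) = -2
V(L) = 12 (V(L) = 4*3 = 12)
A(u) = (138 + u)/(2*u) (A(u) = (138 + u)/((2*u)) = (138 + u)*(1/(2*u)) = (138 + u)/(2*u))
1/(H(38, -245) + A(V(y(1)))) = 1/(38 + (½)*(138 + 12)/12) = 1/(38 + (½)*(1/12)*150) = 1/(38 + 25/4) = 1/(177/4) = 4/177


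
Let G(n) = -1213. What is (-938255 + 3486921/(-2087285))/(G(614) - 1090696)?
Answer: 150646851892/175317329005 ≈ 0.85928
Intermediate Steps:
(-938255 + 3486921/(-2087285))/(G(614) - 1090696) = (-938255 + 3486921/(-2087285))/(-1213 - 1090696) = (-938255 + 3486921*(-1/2087285))/(-1091909) = (-938255 - 3486921/2087285)*(-1/1091909) = -1958409074596/2087285*(-1/1091909) = 150646851892/175317329005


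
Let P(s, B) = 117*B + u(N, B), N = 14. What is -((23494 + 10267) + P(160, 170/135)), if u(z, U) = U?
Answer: -915559/27 ≈ -33910.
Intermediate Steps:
P(s, B) = 118*B (P(s, B) = 117*B + B = 118*B)
-((23494 + 10267) + P(160, 170/135)) = -((23494 + 10267) + 118*(170/135)) = -(33761 + 118*(170*(1/135))) = -(33761 + 118*(34/27)) = -(33761 + 4012/27) = -1*915559/27 = -915559/27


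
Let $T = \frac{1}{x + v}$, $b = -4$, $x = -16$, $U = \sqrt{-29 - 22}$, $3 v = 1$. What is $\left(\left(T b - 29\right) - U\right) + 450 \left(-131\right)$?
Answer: $- \frac{2772001}{47} - i \sqrt{51} \approx -58979.0 - 7.1414 i$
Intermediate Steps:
$v = \frac{1}{3}$ ($v = \frac{1}{3} \cdot 1 = \frac{1}{3} \approx 0.33333$)
$U = i \sqrt{51}$ ($U = \sqrt{-51} = i \sqrt{51} \approx 7.1414 i$)
$T = - \frac{3}{47}$ ($T = \frac{1}{-16 + \frac{1}{3}} = \frac{1}{- \frac{47}{3}} = - \frac{3}{47} \approx -0.06383$)
$\left(\left(T b - 29\right) - U\right) + 450 \left(-131\right) = \left(\left(\left(- \frac{3}{47}\right) \left(-4\right) - 29\right) - i \sqrt{51}\right) + 450 \left(-131\right) = \left(\left(\frac{12}{47} - 29\right) - i \sqrt{51}\right) - 58950 = \left(- \frac{1351}{47} - i \sqrt{51}\right) - 58950 = - \frac{2772001}{47} - i \sqrt{51}$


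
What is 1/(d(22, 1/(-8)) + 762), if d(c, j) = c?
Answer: 1/784 ≈ 0.0012755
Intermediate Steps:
1/(d(22, 1/(-8)) + 762) = 1/(22 + 762) = 1/784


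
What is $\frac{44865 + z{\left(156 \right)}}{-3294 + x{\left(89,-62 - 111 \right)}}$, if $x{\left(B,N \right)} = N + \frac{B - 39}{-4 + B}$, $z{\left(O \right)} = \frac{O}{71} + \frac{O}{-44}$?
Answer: $- \frac{198551568}{15341183} \approx -12.942$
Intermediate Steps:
$z{\left(O \right)} = - \frac{27 O}{3124}$ ($z{\left(O \right)} = O \frac{1}{71} + O \left(- \frac{1}{44}\right) = \frac{O}{71} - \frac{O}{44} = - \frac{27 O}{3124}$)
$x{\left(B,N \right)} = N + \frac{-39 + B}{-4 + B}$
$\frac{44865 + z{\left(156 \right)}}{-3294 + x{\left(89,-62 - 111 \right)}} = \frac{44865 - \frac{1053}{781}}{-3294 + \frac{-39 + 89 - 4 \left(-62 - 111\right) + 89 \left(-62 - 111\right)}{-4 + 89}} = \frac{44865 - \frac{1053}{781}}{-3294 + \frac{-39 + 89 - 4 \left(-62 - 111\right) + 89 \left(-62 - 111\right)}{85}} = \frac{35038512}{781 \left(-3294 + \frac{-39 + 89 - -692 + 89 \left(-173\right)}{85}\right)} = \frac{35038512}{781 \left(-3294 + \frac{-39 + 89 + 692 - 15397}{85}\right)} = \frac{35038512}{781 \left(-3294 + \frac{1}{85} \left(-14655\right)\right)} = \frac{35038512}{781 \left(-3294 - \frac{2931}{17}\right)} = \frac{35038512}{781 \left(- \frac{58929}{17}\right)} = \frac{35038512}{781} \left(- \frac{17}{58929}\right) = - \frac{198551568}{15341183}$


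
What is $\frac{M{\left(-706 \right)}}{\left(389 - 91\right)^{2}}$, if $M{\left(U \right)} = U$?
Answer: $- \frac{353}{44402} \approx -0.0079501$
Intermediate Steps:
$\frac{M{\left(-706 \right)}}{\left(389 - 91\right)^{2}} = - \frac{706}{\left(389 - 91\right)^{2}} = - \frac{706}{298^{2}} = - \frac{706}{88804} = \left(-706\right) \frac{1}{88804} = - \frac{353}{44402}$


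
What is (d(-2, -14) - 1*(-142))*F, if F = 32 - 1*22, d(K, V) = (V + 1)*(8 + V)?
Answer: 2200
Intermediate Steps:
d(K, V) = (1 + V)*(8 + V)
F = 10 (F = 32 - 22 = 10)
(d(-2, -14) - 1*(-142))*F = ((8 + (-14)² + 9*(-14)) - 1*(-142))*10 = ((8 + 196 - 126) + 142)*10 = (78 + 142)*10 = 220*10 = 2200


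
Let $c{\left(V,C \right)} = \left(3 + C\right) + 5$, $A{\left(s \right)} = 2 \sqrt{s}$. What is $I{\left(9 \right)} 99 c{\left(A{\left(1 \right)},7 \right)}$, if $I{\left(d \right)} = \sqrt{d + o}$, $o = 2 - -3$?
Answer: $1485 \sqrt{14} \approx 5556.4$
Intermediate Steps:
$c{\left(V,C \right)} = 8 + C$
$o = 5$ ($o = 2 + 3 = 5$)
$I{\left(d \right)} = \sqrt{5 + d}$ ($I{\left(d \right)} = \sqrt{d + 5} = \sqrt{5 + d}$)
$I{\left(9 \right)} 99 c{\left(A{\left(1 \right)},7 \right)} = \sqrt{5 + 9} \cdot 99 \left(8 + 7\right) = \sqrt{14} \cdot 99 \cdot 15 = 99 \sqrt{14} \cdot 15 = 1485 \sqrt{14}$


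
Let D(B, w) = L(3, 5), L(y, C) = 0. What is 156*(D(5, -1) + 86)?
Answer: 13416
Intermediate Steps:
D(B, w) = 0
156*(D(5, -1) + 86) = 156*(0 + 86) = 156*86 = 13416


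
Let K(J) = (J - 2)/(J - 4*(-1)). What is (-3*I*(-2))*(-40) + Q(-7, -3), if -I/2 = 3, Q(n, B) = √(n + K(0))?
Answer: 1440 + I*√30/2 ≈ 1440.0 + 2.7386*I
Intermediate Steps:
K(J) = (-2 + J)/(4 + J) (K(J) = (-2 + J)/(J + 4) = (-2 + J)/(4 + J))
Q(n, B) = √(-½ + n) (Q(n, B) = √(n + (-2 + 0)/(4 + 0)) = √(n - 2/4) = √(n + (¼)*(-2)) = √(n - ½) = √(-½ + n))
I = -6 (I = -2*3 = -6)
(-3*I*(-2))*(-40) + Q(-7, -3) = (-3*(-6)*(-2))*(-40) + √(-2 + 4*(-7))/2 = (18*(-2))*(-40) + √(-2 - 28)/2 = -36*(-40) + √(-30)/2 = 1440 + (I*√30)/2 = 1440 + I*√30/2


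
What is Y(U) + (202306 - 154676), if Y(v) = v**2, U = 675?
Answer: 503255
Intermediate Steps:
Y(U) + (202306 - 154676) = 675**2 + (202306 - 154676) = 455625 + 47630 = 503255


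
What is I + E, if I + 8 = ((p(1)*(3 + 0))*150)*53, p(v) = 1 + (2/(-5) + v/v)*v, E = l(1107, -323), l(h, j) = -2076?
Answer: 36076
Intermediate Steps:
E = -2076
p(v) = 1 + 3*v/5 (p(v) = 1 + (2*(-⅕) + 1)*v = 1 + (-⅖ + 1)*v = 1 + 3*v/5)
I = 38152 (I = -8 + (((1 + (⅗)*1)*(3 + 0))*150)*53 = -8 + (((1 + ⅗)*3)*150)*53 = -8 + (((8/5)*3)*150)*53 = -8 + ((24/5)*150)*53 = -8 + 720*53 = -8 + 38160 = 38152)
I + E = 38152 - 2076 = 36076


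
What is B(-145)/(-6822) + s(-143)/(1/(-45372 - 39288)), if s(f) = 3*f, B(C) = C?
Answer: 247769173225/6822 ≈ 3.6319e+7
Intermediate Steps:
B(-145)/(-6822) + s(-143)/(1/(-45372 - 39288)) = -145/(-6822) + (3*(-143))/(1/(-45372 - 39288)) = -145*(-1/6822) - 429/(1/(-84660)) = 145/6822 - 429/(-1/84660) = 145/6822 - 429*(-84660) = 145/6822 + 36319140 = 247769173225/6822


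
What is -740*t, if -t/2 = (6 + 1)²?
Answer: 72520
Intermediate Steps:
t = -98 (t = -2*(6 + 1)² = -2*7² = -2*49 = -98)
-740*t = -740*(-98) = 72520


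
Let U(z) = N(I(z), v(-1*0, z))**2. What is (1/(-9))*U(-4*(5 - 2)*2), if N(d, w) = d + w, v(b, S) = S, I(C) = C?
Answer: -256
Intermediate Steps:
U(z) = 4*z**2 (U(z) = (z + z)**2 = (2*z)**2 = 4*z**2)
(1/(-9))*U(-4*(5 - 2)*2) = (1/(-9))*(4*(-4*(5 - 2)*2)**2) = (1*(-1/9))*(4*(-4*3*2)**2) = -4*(-12*2)**2/9 = -4*(-24)**2/9 = -4*576/9 = -1/9*2304 = -256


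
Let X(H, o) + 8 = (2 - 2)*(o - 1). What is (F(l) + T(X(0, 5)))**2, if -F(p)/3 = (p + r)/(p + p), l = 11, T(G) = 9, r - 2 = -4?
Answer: 29241/484 ≈ 60.415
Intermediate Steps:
r = -2 (r = 2 - 4 = -2)
X(H, o) = -8 (X(H, o) = -8 + (2 - 2)*(o - 1) = -8 + 0*(-1 + o) = -8 + 0 = -8)
F(p) = -3*(-2 + p)/(2*p) (F(p) = -3*(p - 2)/(p + p) = -3*(-2 + p)/(2*p))
(F(l) + T(X(0, 5)))**2 = ((-3/2 + 3/11) + 9)**2 = (-27/22 + 9)**2 = (171/22)**2 = 29241/484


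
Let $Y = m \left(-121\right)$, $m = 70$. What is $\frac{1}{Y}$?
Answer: $- \frac{1}{8470} \approx -0.00011806$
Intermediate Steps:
$Y = -8470$ ($Y = 70 \left(-121\right) = -8470$)
$\frac{1}{Y} = \frac{1}{-8470} = - \frac{1}{8470}$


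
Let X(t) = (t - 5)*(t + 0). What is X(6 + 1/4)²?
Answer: 15625/256 ≈ 61.035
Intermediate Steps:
X(t) = t*(-5 + t) (X(t) = (-5 + t)*t = t*(-5 + t))
X(6 + 1/4)² = ((6 + 1/4)*(-5 + (6 + 1/4)))² = ((6 + 1*(¼))*(-5 + (6 + 1*(¼))))² = ((6 + ¼)*(-5 + (6 + ¼)))² = (25*(-5 + 25/4)/4)² = ((25/4)*(5/4))² = (125/16)² = 15625/256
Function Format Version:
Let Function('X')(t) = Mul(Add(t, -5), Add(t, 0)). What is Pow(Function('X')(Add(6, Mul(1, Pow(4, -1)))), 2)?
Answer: Rational(15625, 256) ≈ 61.035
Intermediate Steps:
Function('X')(t) = Mul(t, Add(-5, t)) (Function('X')(t) = Mul(Add(-5, t), t) = Mul(t, Add(-5, t)))
Pow(Function('X')(Add(6, Mul(1, Pow(4, -1)))), 2) = Pow(Mul(Add(6, Mul(1, Pow(4, -1))), Add(-5, Add(6, Mul(1, Pow(4, -1))))), 2) = Pow(Mul(Add(6, Mul(1, Rational(1, 4))), Add(-5, Add(6, Mul(1, Rational(1, 4))))), 2) = Pow(Mul(Add(6, Rational(1, 4)), Add(-5, Add(6, Rational(1, 4)))), 2) = Pow(Mul(Rational(25, 4), Add(-5, Rational(25, 4))), 2) = Pow(Mul(Rational(25, 4), Rational(5, 4)), 2) = Pow(Rational(125, 16), 2) = Rational(15625, 256)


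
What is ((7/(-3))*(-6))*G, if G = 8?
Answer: 112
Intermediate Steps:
((7/(-3))*(-6))*G = ((7/(-3))*(-6))*8 = ((7*(-1/3))*(-6))*8 = -7/3*(-6)*8 = 14*8 = 112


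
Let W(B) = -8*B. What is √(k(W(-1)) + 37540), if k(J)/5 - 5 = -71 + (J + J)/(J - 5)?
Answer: √335130/3 ≈ 192.97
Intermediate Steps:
k(J) = -330 + 10*J/(-5 + J) (k(J) = 25 + 5*(-71 + (J + J)/(J - 5)) = 25 + 5*(-71 + (2*J)/(-5 + J)) = 25 + 5*(-71 + 2*J/(-5 + J)) = 25 + (-355 + 10*J/(-5 + J)) = -330 + 10*J/(-5 + J))
√(k(W(-1)) + 37540) = √(10*(165 - (-256)*(-1))/(-5 - 8*(-1)) + 37540) = √(10*(165 - 32*8)/(-5 + 8) + 37540) = √(10*(165 - 256)/3 + 37540) = √(10*(⅓)*(-91) + 37540) = √(-910/3 + 37540) = √(111710/3) = √335130/3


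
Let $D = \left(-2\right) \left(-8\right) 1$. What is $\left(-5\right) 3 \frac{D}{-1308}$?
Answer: $\frac{20}{109} \approx 0.18349$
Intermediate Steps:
$D = 16$ ($D = 16 \cdot 1 = 16$)
$\left(-5\right) 3 \frac{D}{-1308} = \left(-5\right) 3 \frac{16}{-1308} = - 15 \cdot 16 \left(- \frac{1}{1308}\right) = \left(-15\right) \left(- \frac{4}{327}\right) = \frac{20}{109}$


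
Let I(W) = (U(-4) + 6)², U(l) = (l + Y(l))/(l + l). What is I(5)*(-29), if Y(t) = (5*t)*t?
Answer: -1421/4 ≈ -355.25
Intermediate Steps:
Y(t) = 5*t²
U(l) = (l + 5*l²)/(2*l) (U(l) = (l + 5*l²)/(l + l) = (l + 5*l²)/((2*l)) = (l + 5*l²)*(1/(2*l)) = (l + 5*l²)/(2*l))
I(W) = 49/4 (I(W) = ((½ + (5/2)*(-4)) + 6)² = ((½ - 10) + 6)² = (-19/2 + 6)² = (-7/2)² = 49/4)
I(5)*(-29) = (49/4)*(-29) = -1421/4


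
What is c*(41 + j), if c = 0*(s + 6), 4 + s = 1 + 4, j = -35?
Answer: 0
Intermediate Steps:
s = 1 (s = -4 + (1 + 4) = -4 + 5 = 1)
c = 0 (c = 0*(1 + 6) = 0*7 = 0)
c*(41 + j) = 0*(41 - 35) = 0*6 = 0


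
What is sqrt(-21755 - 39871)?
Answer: I*sqrt(61626) ≈ 248.25*I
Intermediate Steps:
sqrt(-21755 - 39871) = sqrt(-61626) = I*sqrt(61626)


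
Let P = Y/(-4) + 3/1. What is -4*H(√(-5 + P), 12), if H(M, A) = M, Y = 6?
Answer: -2*I*√14 ≈ -7.4833*I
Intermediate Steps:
P = 3/2 (P = 6/(-4) + 3/1 = 6*(-¼) + 3*1 = -3/2 + 3 = 3/2 ≈ 1.5000)
-4*H(√(-5 + P), 12) = -4*√(-5 + 3/2) = -2*I*√14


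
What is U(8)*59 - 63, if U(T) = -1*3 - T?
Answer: -712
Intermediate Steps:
U(T) = -3 - T
U(8)*59 - 63 = (-3 - 1*8)*59 - 63 = (-3 - 8)*59 - 63 = -11*59 - 63 = -649 - 63 = -712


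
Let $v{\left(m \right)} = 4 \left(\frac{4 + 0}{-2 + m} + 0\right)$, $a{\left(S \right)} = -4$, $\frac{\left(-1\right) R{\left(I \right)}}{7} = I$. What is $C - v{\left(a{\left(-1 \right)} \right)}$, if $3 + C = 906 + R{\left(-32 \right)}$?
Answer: $\frac{3389}{3} \approx 1129.7$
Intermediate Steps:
$R{\left(I \right)} = - 7 I$
$v{\left(m \right)} = \frac{16}{-2 + m}$ ($v{\left(m \right)} = 4 \left(\frac{4}{-2 + m} + 0\right) = 4 \frac{4}{-2 + m} = \frac{16}{-2 + m}$)
$C = 1127$ ($C = -3 + \left(906 - -224\right) = -3 + \left(906 + 224\right) = -3 + 1130 = 1127$)
$C - v{\left(a{\left(-1 \right)} \right)} = 1127 - \frac{16}{-2 - 4} = 1127 - \frac{16}{-6} = 1127 - 16 \left(- \frac{1}{6}\right) = 1127 - - \frac{8}{3} = 1127 + \frac{8}{3} = \frac{3389}{3}$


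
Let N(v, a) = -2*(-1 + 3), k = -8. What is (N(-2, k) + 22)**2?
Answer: 324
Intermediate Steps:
N(v, a) = -4 (N(v, a) = -2*2 = -4)
(N(-2, k) + 22)**2 = (-4 + 22)**2 = 18**2 = 324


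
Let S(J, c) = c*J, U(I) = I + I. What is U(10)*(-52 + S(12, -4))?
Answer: -2000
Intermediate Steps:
U(I) = 2*I
S(J, c) = J*c
U(10)*(-52 + S(12, -4)) = (2*10)*(-52 + 12*(-4)) = 20*(-52 - 48) = 20*(-100) = -2000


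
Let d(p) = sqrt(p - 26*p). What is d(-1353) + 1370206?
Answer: 1370206 + 5*sqrt(1353) ≈ 1.3704e+6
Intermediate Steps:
d(p) = 5*sqrt(-p) (d(p) = sqrt(-25*p) = 5*sqrt(-p))
d(-1353) + 1370206 = 5*sqrt(-1*(-1353)) + 1370206 = 5*sqrt(1353) + 1370206 = 1370206 + 5*sqrt(1353)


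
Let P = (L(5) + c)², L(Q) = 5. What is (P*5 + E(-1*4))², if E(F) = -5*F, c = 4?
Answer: 180625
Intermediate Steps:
P = 81 (P = (5 + 4)² = 9² = 81)
(P*5 + E(-1*4))² = (81*5 - (-5)*4)² = (405 - 5*(-4))² = (405 + 20)² = 425² = 180625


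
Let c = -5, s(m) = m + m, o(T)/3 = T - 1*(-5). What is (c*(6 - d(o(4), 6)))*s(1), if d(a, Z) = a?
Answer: 210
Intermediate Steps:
o(T) = 15 + 3*T (o(T) = 3*(T - 1*(-5)) = 3*(T + 5) = 3*(5 + T) = 15 + 3*T)
s(m) = 2*m
(c*(6 - d(o(4), 6)))*s(1) = (-5*(6 - (15 + 3*4)))*(2*1) = -5*(6 - (15 + 12))*2 = -5*(6 - 1*27)*2 = -5*(6 - 27)*2 = -5*(-21)*2 = 105*2 = 210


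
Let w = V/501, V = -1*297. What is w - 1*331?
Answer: -55376/167 ≈ -331.59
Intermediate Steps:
V = -297
w = -99/167 (w = -297/501 = -297*1/501 = -99/167 ≈ -0.59281)
w - 1*331 = -99/167 - 1*331 = -99/167 - 331 = -55376/167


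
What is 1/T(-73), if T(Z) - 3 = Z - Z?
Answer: ⅓ ≈ 0.33333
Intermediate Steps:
T(Z) = 3 (T(Z) = 3 + (Z - Z) = 3 + 0 = 3)
1/T(-73) = 1/3 = ⅓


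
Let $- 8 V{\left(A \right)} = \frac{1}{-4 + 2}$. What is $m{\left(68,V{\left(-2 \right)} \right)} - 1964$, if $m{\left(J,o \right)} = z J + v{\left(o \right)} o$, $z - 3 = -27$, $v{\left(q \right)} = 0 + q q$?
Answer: $- \frac{14729215}{4096} \approx -3596.0$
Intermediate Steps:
$v{\left(q \right)} = q^{2}$ ($v{\left(q \right)} = 0 + q^{2} = q^{2}$)
$z = -24$ ($z = 3 - 27 = -24$)
$V{\left(A \right)} = \frac{1}{16}$ ($V{\left(A \right)} = - \frac{1}{8 \left(-4 + 2\right)} = - \frac{1}{8 \left(-2\right)} = \left(- \frac{1}{8}\right) \left(- \frac{1}{2}\right) = \frac{1}{16}$)
$m{\left(J,o \right)} = o^{3} - 24 J$ ($m{\left(J,o \right)} = - 24 J + o^{2} o = - 24 J + o^{3} = o^{3} - 24 J$)
$m{\left(68,V{\left(-2 \right)} \right)} - 1964 = \left(\left(\frac{1}{16}\right)^{3} - 1632\right) - 1964 = \left(\frac{1}{4096} - 1632\right) - 1964 = - \frac{6684671}{4096} - 1964 = - \frac{14729215}{4096}$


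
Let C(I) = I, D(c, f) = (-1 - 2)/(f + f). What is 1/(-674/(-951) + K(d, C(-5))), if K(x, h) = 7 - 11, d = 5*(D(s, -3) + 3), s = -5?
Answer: -951/3130 ≈ -0.30383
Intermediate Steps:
D(c, f) = -3/(2*f) (D(c, f) = -3*1/(2*f) = -3/(2*f))
d = 35/2 (d = 5*(-3/2/(-3) + 3) = 5*(-3/2*(-⅓) + 3) = 5*(½ + 3) = 5*(7/2) = 35/2 ≈ 17.500)
K(x, h) = -4
1/(-674/(-951) + K(d, C(-5))) = 1/(-674/(-951) - 4) = 1/(-674*(-1/951) - 4) = 1/(674/951 - 4) = 1/(-3130/951) = -951/3130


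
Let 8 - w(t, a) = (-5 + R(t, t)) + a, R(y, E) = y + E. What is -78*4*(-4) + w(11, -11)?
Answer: 1250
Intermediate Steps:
R(y, E) = E + y
w(t, a) = 13 - a - 2*t (w(t, a) = 8 - ((-5 + (t + t)) + a) = 8 - ((-5 + 2*t) + a) = 8 - (-5 + a + 2*t) = 8 + (5 - a - 2*t) = 13 - a - 2*t)
-78*4*(-4) + w(11, -11) = -78*4*(-4) + (13 - 1*(-11) - 2*11) = -(-1248) + (13 + 11 - 22) = -78*(-16) + 2 = 1248 + 2 = 1250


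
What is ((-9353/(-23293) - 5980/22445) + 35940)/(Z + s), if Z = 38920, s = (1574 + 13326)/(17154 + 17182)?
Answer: 1194760022233048/1293834271576755 ≈ 0.92343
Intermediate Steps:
s = 3725/8584 (s = 14900/34336 = 14900*(1/34336) = 3725/8584 ≈ 0.43395)
((-9353/(-23293) - 5980/22445) + 35940)/(Z + s) = ((-9353/(-23293) - 5980/22445) + 35940)/(38920 + 3725/8584) = ((-9353*(-1/23293) - 5980*1/22445) + 35940)/(334093005/8584) = ((9353/23293 - 1196/4489) + 35940)*(8584/334093005) = (14127189/104562277 + 35940)*(8584/334093005) = (3757982362569/104562277)*(8584/334093005) = 1194760022233048/1293834271576755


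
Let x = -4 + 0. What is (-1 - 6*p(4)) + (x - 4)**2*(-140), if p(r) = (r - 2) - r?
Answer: -8949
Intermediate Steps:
x = -4
p(r) = -2 (p(r) = (-2 + r) - r = -2)
(-1 - 6*p(4)) + (x - 4)**2*(-140) = (-1 - 6*(-2)) + (-4 - 4)**2*(-140) = (-1 + 12) + (-8)**2*(-140) = 11 + 64*(-140) = 11 - 8960 = -8949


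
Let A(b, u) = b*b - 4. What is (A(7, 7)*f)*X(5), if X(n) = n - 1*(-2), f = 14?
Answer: 4410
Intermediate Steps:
X(n) = 2 + n (X(n) = n + 2 = 2 + n)
A(b, u) = -4 + b² (A(b, u) = b² - 4 = -4 + b²)
(A(7, 7)*f)*X(5) = ((-4 + 7²)*14)*(2 + 5) = ((-4 + 49)*14)*7 = (45*14)*7 = 630*7 = 4410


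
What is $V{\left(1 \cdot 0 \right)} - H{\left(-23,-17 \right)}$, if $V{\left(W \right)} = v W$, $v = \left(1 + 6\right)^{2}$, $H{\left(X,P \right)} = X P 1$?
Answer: $-391$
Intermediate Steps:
$H{\left(X,P \right)} = P X$ ($H{\left(X,P \right)} = P X 1 = P X$)
$v = 49$ ($v = 7^{2} = 49$)
$V{\left(W \right)} = 49 W$
$V{\left(1 \cdot 0 \right)} - H{\left(-23,-17 \right)} = 49 \cdot 1 \cdot 0 - \left(-17\right) \left(-23\right) = 49 \cdot 0 - 391 = 0 - 391 = -391$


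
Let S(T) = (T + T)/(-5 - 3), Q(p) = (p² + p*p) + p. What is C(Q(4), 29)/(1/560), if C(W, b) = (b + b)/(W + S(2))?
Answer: 64960/71 ≈ 914.93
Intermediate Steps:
Q(p) = p + 2*p² (Q(p) = (p² + p²) + p = 2*p² + p = p + 2*p²)
S(T) = -T/4 (S(T) = (2*T)/(-8) = (2*T)*(-⅛) = -T/4)
C(W, b) = 2*b/(-½ + W) (C(W, b) = (b + b)/(W - ¼*2) = (2*b)/(W - ½) = (2*b)/(-½ + W) = 2*b/(-½ + W))
C(Q(4), 29)/(1/560) = (4*29/(-1 + 2*(4*(1 + 2*4))))/(1/560) = (4*29/(-1 + 2*(4*(1 + 8))))/(1/560) = (4*29/(-1 + 2*(4*9)))*560 = (4*29/(-1 + 2*36))*560 = (4*29/(-1 + 72))*560 = (4*29/71)*560 = (4*29*(1/71))*560 = (116/71)*560 = 64960/71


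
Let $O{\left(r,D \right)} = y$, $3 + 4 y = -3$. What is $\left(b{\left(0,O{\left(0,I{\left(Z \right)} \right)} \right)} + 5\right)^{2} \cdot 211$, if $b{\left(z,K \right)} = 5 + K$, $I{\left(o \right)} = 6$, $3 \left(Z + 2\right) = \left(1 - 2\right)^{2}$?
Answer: $\frac{60979}{4} \approx 15245.0$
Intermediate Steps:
$Z = - \frac{5}{3}$ ($Z = -2 + \frac{\left(1 - 2\right)^{2}}{3} = -2 + \frac{\left(-1\right)^{2}}{3} = -2 + \frac{1}{3} \cdot 1 = -2 + \frac{1}{3} = - \frac{5}{3} \approx -1.6667$)
$y = - \frac{3}{2}$ ($y = - \frac{3}{4} + \frac{1}{4} \left(-3\right) = - \frac{3}{4} - \frac{3}{4} = - \frac{3}{2} \approx -1.5$)
$O{\left(r,D \right)} = - \frac{3}{2}$
$\left(b{\left(0,O{\left(0,I{\left(Z \right)} \right)} \right)} + 5\right)^{2} \cdot 211 = \left(\left(5 - \frac{3}{2}\right) + 5\right)^{2} \cdot 211 = \left(\frac{7}{2} + 5\right)^{2} \cdot 211 = \left(\frac{17}{2}\right)^{2} \cdot 211 = \frac{289}{4} \cdot 211 = \frac{60979}{4}$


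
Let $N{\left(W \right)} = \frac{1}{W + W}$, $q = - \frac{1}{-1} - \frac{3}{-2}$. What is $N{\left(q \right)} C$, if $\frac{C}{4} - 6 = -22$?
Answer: $- \frac{64}{5} \approx -12.8$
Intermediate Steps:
$C = -64$ ($C = 24 + 4 \left(-22\right) = 24 - 88 = -64$)
$q = \frac{5}{2}$ ($q = \left(-1\right) \left(-1\right) - - \frac{3}{2} = 1 + \frac{3}{2} = \frac{5}{2} \approx 2.5$)
$N{\left(W \right)} = \frac{1}{2 W}$
$N{\left(q \right)} C = \frac{1}{2 \cdot \frac{5}{2}} \left(-64\right) = \frac{1}{2} \cdot \frac{2}{5} \left(-64\right) = \frac{1}{5} \left(-64\right) = - \frac{64}{5}$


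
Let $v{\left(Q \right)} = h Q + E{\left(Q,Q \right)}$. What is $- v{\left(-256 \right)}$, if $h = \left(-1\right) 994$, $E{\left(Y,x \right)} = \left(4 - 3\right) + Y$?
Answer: $-254209$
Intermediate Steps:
$E{\left(Y,x \right)} = 1 + Y$
$h = -994$
$v{\left(Q \right)} = 1 - 993 Q$ ($v{\left(Q \right)} = - 994 Q + \left(1 + Q\right) = 1 - 993 Q$)
$- v{\left(-256 \right)} = - (1 - -254208) = - (1 + 254208) = \left(-1\right) 254209 = -254209$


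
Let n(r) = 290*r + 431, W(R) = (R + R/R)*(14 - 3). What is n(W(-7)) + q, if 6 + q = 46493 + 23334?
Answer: 51112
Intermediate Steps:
q = 69821 (q = -6 + (46493 + 23334) = -6 + 69827 = 69821)
W(R) = 11 + 11*R (W(R) = (R + 1)*11 = (1 + R)*11 = 11 + 11*R)
n(r) = 431 + 290*r
n(W(-7)) + q = (431 + 290*(11 + 11*(-7))) + 69821 = (431 + 290*(11 - 77)) + 69821 = (431 + 290*(-66)) + 69821 = (431 - 19140) + 69821 = -18709 + 69821 = 51112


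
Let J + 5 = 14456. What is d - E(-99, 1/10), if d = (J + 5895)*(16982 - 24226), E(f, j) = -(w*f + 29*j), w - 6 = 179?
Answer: -1474047361/10 ≈ -1.4740e+8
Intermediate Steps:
w = 185 (w = 6 + 179 = 185)
J = 14451 (J = -5 + 14456 = 14451)
E(f, j) = -185*f - 29*j (E(f, j) = -(185*f + 29*j) = -(29*j + 185*f) = -185*f - 29*j)
d = -147386424 (d = (14451 + 5895)*(16982 - 24226) = 20346*(-7244) = -147386424)
d - E(-99, 1/10) = -147386424 - (-185*(-99) - 29/10) = -147386424 - (18315 - 29*1/10) = -147386424 - (18315 - 29/10) = -147386424 - 1*183121/10 = -147386424 - 183121/10 = -1474047361/10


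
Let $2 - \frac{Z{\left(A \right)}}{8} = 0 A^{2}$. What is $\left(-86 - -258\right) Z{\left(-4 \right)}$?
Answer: $2752$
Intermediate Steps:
$Z{\left(A \right)} = 16$ ($Z{\left(A \right)} = 16 - 8 \cdot 0 A^{2} = 16 - 0 = 16 + 0 = 16$)
$\left(-86 - -258\right) Z{\left(-4 \right)} = \left(-86 - -258\right) 16 = \left(-86 + 258\right) 16 = 172 \cdot 16 = 2752$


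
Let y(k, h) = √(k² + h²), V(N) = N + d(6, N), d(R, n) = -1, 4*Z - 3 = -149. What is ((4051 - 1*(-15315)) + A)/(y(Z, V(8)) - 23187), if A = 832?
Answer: -1873324104/2150542351 - 201980*√221/2150542351 ≈ -0.87249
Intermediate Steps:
Z = -73/2 (Z = ¾ + (¼)*(-149) = ¾ - 149/4 = -73/2 ≈ -36.500)
V(N) = -1 + N (V(N) = N - 1 = -1 + N)
y(k, h) = √(h² + k²)
((4051 - 1*(-15315)) + A)/(y(Z, V(8)) - 23187) = ((4051 - 1*(-15315)) + 832)/(√((-1 + 8)² + (-73/2)²) - 23187) = ((4051 + 15315) + 832)/(√(7² + 5329/4) - 23187) = (19366 + 832)/(√(49 + 5329/4) - 23187) = 20198/(√(5525/4) - 23187) = 20198/(5*√221/2 - 23187) = 20198/(-23187 + 5*√221/2)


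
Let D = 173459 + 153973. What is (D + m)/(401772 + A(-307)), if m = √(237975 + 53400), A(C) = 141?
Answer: 109144/133971 + 5*√1295/133971 ≈ 0.81603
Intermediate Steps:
D = 327432
m = 15*√1295 (m = √291375 = 15*√1295 ≈ 539.79)
(D + m)/(401772 + A(-307)) = (327432 + 15*√1295)/(401772 + 141) = (327432 + 15*√1295)/401913 = (327432 + 15*√1295)*(1/401913) = 109144/133971 + 5*√1295/133971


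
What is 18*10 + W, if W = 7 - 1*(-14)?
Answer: 201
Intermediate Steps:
W = 21 (W = 7 + 14 = 21)
18*10 + W = 18*10 + 21 = 180 + 21 = 201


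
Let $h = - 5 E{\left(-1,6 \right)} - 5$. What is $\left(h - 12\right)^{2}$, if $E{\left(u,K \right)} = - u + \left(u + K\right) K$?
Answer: $29584$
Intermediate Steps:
$E{\left(u,K \right)} = - u + K \left(K + u\right)$ ($E{\left(u,K \right)} = - u + \left(K + u\right) K = - u + K \left(K + u\right)$)
$h = -160$ ($h = - 5 \left(6^{2} - -1 + 6 \left(-1\right)\right) - 5 = - 5 \left(36 + 1 - 6\right) - 5 = \left(-5\right) 31 - 5 = -155 - 5 = -160$)
$\left(h - 12\right)^{2} = \left(-160 - 12\right)^{2} = \left(-172\right)^{2} = 29584$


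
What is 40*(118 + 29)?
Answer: 5880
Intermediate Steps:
40*(118 + 29) = 40*147 = 5880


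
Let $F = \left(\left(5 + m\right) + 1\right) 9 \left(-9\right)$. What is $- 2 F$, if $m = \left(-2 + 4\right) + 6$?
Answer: $2268$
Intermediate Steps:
$m = 8$ ($m = 2 + 6 = 8$)
$F = -1134$ ($F = \left(\left(5 + 8\right) + 1\right) 9 \left(-9\right) = \left(13 + 1\right) 9 \left(-9\right) = 14 \cdot 9 \left(-9\right) = 126 \left(-9\right) = -1134$)
$- 2 F = \left(-2\right) \left(-1134\right) = 2268$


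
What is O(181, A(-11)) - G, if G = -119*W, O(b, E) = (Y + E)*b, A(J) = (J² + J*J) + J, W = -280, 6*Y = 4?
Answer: 25835/3 ≈ 8611.7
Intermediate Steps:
Y = ⅔ (Y = (⅙)*4 = ⅔ ≈ 0.66667)
A(J) = J + 2*J² (A(J) = (J² + J²) + J = 2*J² + J = J + 2*J²)
O(b, E) = b*(⅔ + E) (O(b, E) = (⅔ + E)*b = b*(⅔ + E))
G = 33320 (G = -119*(-280) = 33320)
O(181, A(-11)) - G = (⅓)*181*(2 + 3*(-11*(1 + 2*(-11)))) - 1*33320 = (⅓)*181*(2 + 3*(-11*(1 - 22))) - 33320 = (⅓)*181*(2 + 3*(-11*(-21))) - 33320 = (⅓)*181*(2 + 3*231) - 33320 = (⅓)*181*(2 + 693) - 33320 = (⅓)*181*695 - 33320 = 125795/3 - 33320 = 25835/3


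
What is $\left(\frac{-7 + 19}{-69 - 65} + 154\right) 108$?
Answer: $\frac{1113696}{67} \approx 16622.0$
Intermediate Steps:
$\left(\frac{-7 + 19}{-69 - 65} + 154\right) 108 = \left(\frac{12}{-134} + 154\right) 108 = \left(12 \left(- \frac{1}{134}\right) + 154\right) 108 = \left(- \frac{6}{67} + 154\right) 108 = \frac{10312}{67} \cdot 108 = \frac{1113696}{67}$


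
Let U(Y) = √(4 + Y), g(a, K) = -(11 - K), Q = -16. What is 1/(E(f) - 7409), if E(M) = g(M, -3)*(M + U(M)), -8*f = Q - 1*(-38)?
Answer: -29482/217296101 + 28*√5/217296101 ≈ -0.00013539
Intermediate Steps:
f = -11/4 (f = -(-16 - 1*(-38))/8 = -(-16 + 38)/8 = -⅛*22 = -11/4 ≈ -2.7500)
g(a, K) = -11 + K
E(M) = -14*M - 14*√(4 + M) (E(M) = (-11 - 3)*(M + √(4 + M)) = -14*(M + √(4 + M)) = -14*M - 14*√(4 + M))
1/(E(f) - 7409) = 1/((-14*(-11/4) - 14*√(4 - 11/4)) - 7409) = 1/((77/2 - 7*√5) - 7409) = 1/(-14741/2 - 7*√5)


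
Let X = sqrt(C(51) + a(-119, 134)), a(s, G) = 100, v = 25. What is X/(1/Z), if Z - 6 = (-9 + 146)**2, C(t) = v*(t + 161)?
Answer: 563250*sqrt(6) ≈ 1.3797e+6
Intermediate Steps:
C(t) = 4025 + 25*t (C(t) = 25*(t + 161) = 25*(161 + t) = 4025 + 25*t)
Z = 18775 (Z = 6 + (-9 + 146)**2 = 6 + 137**2 = 6 + 18769 = 18775)
X = 30*sqrt(6) (X = sqrt((4025 + 25*51) + 100) = sqrt((4025 + 1275) + 100) = sqrt(5300 + 100) = sqrt(5400) = 30*sqrt(6) ≈ 73.485)
X/(1/Z) = (30*sqrt(6))/(1/18775) = (30*sqrt(6))*18775 = 563250*sqrt(6)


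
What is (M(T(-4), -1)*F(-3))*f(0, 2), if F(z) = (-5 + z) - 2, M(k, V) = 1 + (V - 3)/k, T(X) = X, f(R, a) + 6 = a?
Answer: 80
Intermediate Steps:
f(R, a) = -6 + a
M(k, V) = 1 + (-3 + V)/k
F(z) = -7 + z
(M(T(-4), -1)*F(-3))*f(0, 2) = (((-3 - 1 - 4)/(-4))*(-7 - 3))*(-6 + 2) = (-¼*(-8)*(-10))*(-4) = (2*(-10))*(-4) = -20*(-4) = 80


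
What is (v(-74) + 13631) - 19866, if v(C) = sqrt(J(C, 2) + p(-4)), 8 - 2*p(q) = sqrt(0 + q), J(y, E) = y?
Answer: -6235 + sqrt(-70 - I) ≈ -6234.9 - 8.3668*I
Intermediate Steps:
p(q) = 4 - sqrt(q)/2 (p(q) = 4 - sqrt(0 + q)/2 = 4 - sqrt(q)/2)
v(C) = sqrt(4 + C - I) (v(C) = sqrt(C + (4 - I)) = sqrt(4 + C - I))
(v(-74) + 13631) - 19866 = (sqrt(4 - 74 - I) + 13631) - 19866 = (sqrt(-70 - I) + 13631) - 19866 = (13631 + sqrt(-70 - I)) - 19866 = -6235 + sqrt(-70 - I)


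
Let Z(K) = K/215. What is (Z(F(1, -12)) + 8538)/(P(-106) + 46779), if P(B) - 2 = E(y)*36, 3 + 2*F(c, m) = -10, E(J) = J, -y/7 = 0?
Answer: 3671327/20115830 ≈ 0.18251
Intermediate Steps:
y = 0 (y = -7*0 = 0)
F(c, m) = -13/2 (F(c, m) = -3/2 + (½)*(-10) = -3/2 - 5 = -13/2)
Z(K) = K/215 (Z(K) = K*(1/215) = K/215)
P(B) = 2 (P(B) = 2 + 0*36 = 2 + 0 = 2)
(Z(F(1, -12)) + 8538)/(P(-106) + 46779) = ((1/215)*(-13/2) + 8538)/(2 + 46779) = (-13/430 + 8538)/46781 = (3671327/430)*(1/46781) = 3671327/20115830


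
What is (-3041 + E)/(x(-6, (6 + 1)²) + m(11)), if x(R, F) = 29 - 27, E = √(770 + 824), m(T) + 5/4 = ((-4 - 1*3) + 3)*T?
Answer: 12164/173 - 4*√1594/173 ≈ 69.389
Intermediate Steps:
m(T) = -5/4 - 4*T (m(T) = -5/4 + ((-4 - 1*3) + 3)*T = -5/4 + ((-4 - 3) + 3)*T = -5/4 + (-7 + 3)*T = -5/4 - 4*T)
E = √1594 ≈ 39.925
x(R, F) = 2
(-3041 + E)/(x(-6, (6 + 1)²) + m(11)) = (-3041 + √1594)/(2 + (-5/4 - 4*11)) = (-3041 + √1594)/(2 + (-5/4 - 44)) = (-3041 + √1594)/(2 - 181/4) = (-3041 + √1594)/(-173/4) = (-3041 + √1594)*(-4/173) = 12164/173 - 4*√1594/173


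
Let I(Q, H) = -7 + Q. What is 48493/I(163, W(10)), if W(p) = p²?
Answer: 48493/156 ≈ 310.85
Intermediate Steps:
48493/I(163, W(10)) = 48493/(-7 + 163) = 48493/156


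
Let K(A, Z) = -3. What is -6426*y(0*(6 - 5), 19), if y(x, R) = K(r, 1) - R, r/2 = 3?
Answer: 141372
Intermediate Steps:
r = 6 (r = 2*3 = 6)
y(x, R) = -3 - R
-6426*y(0*(6 - 5), 19) = -6426*(-3 - 1*19) = -6426*(-3 - 19) = -6426*(-22) = 141372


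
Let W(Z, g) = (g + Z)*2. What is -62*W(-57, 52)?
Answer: 620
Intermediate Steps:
W(Z, g) = 2*Z + 2*g (W(Z, g) = (Z + g)*2 = 2*Z + 2*g)
-62*W(-57, 52) = -62*(2*(-57) + 2*52) = -62*(-114 + 104) = -62*(-10) = 620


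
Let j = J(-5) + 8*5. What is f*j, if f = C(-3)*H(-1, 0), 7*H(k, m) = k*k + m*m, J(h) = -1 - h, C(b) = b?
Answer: -132/7 ≈ -18.857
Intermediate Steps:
H(k, m) = k²/7 + m²/7 (H(k, m) = (k*k + m*m)/7 = (k² + m²)/7 = k²/7 + m²/7)
f = -3/7 (f = -3*((⅐)*(-1)² + (⅐)*0²) = -3*((⅐)*1 + (⅐)*0) = -3*(⅐ + 0) = -3*⅐ = -3/7 ≈ -0.42857)
j = 44 (j = (-1 - 1*(-5)) + 8*5 = (-1 + 5) + 40 = 4 + 40 = 44)
f*j = -3/7*44 = -132/7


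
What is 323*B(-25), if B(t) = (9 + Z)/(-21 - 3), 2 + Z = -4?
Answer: -323/8 ≈ -40.375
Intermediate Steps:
Z = -6 (Z = -2 - 4 = -6)
B(t) = -⅛ (B(t) = (9 - 6)/(-21 - 3) = 3/(-24) = 3*(-1/24) = -⅛)
323*B(-25) = 323*(-⅛) = -323/8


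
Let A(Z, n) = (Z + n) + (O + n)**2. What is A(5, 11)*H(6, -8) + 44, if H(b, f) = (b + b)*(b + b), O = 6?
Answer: 43964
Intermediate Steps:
H(b, f) = 4*b**2 (H(b, f) = (2*b)*(2*b) = 4*b**2)
A(Z, n) = Z + n + (6 + n)**2 (A(Z, n) = (Z + n) + (6 + n)**2 = Z + n + (6 + n)**2)
A(5, 11)*H(6, -8) + 44 = (5 + 11 + (6 + 11)**2)*(4*6**2) + 44 = (5 + 11 + 17**2)*(4*36) + 44 = (5 + 11 + 289)*144 + 44 = 305*144 + 44 = 43920 + 44 = 43964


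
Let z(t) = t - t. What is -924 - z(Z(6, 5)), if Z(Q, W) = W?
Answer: -924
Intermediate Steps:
z(t) = 0
-924 - z(Z(6, 5)) = -924 - 1*0 = -924 + 0 = -924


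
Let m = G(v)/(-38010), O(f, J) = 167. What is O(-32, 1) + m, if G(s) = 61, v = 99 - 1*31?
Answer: 6347609/38010 ≈ 167.00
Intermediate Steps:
v = 68 (v = 99 - 31 = 68)
m = -61/38010 (m = 61/(-38010) = 61*(-1/38010) = -61/38010 ≈ -0.0016048)
O(-32, 1) + m = 167 - 61/38010 = 6347609/38010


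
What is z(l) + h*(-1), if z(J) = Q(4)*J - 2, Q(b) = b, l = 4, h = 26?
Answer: -12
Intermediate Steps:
z(J) = -2 + 4*J (z(J) = 4*J - 2 = -2 + 4*J)
z(l) + h*(-1) = (-2 + 4*4) + 26*(-1) = (-2 + 16) - 26 = 14 - 26 = -12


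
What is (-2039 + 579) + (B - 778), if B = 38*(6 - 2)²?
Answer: -1630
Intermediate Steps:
B = 608 (B = 38*4² = 38*16 = 608)
(-2039 + 579) + (B - 778) = (-2039 + 579) + (608 - 778) = -1460 - 170 = -1630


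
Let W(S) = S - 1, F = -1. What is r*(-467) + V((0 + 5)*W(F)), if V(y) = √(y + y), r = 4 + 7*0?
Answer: -1868 + 2*I*√5 ≈ -1868.0 + 4.4721*I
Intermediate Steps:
W(S) = -1 + S
r = 4 (r = 4 + 0 = 4)
V(y) = √2*√y (V(y) = √(2*y) = √2*√y)
r*(-467) + V((0 + 5)*W(F)) = 4*(-467) + √2*√((0 + 5)*(-1 - 1)) = -1868 + √2*√(5*(-2)) = -1868 + √2*√(-10) = -1868 + √2*(I*√10) = -1868 + 2*I*√5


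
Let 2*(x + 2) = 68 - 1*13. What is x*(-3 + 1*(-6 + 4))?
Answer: -255/2 ≈ -127.50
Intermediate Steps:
x = 51/2 (x = -2 + (68 - 1*13)/2 = -2 + (68 - 13)/2 = -2 + (1/2)*55 = -2 + 55/2 = 51/2 ≈ 25.500)
x*(-3 + 1*(-6 + 4)) = 51*(-3 + 1*(-6 + 4))/2 = 51*(-3 + 1*(-2))/2 = 51*(-3 - 2)/2 = (51/2)*(-5) = -255/2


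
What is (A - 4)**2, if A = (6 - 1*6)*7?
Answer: 16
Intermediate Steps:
A = 0 (A = (6 - 6)*7 = 0*7 = 0)
(A - 4)**2 = (0 - 4)**2 = (-4)**2 = 16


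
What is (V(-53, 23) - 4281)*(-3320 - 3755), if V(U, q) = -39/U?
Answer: 1604992050/53 ≈ 3.0283e+7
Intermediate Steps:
(V(-53, 23) - 4281)*(-3320 - 3755) = (-39/(-53) - 4281)*(-3320 - 3755) = (-39*(-1/53) - 4281)*(-7075) = (39/53 - 4281)*(-7075) = -226854/53*(-7075) = 1604992050/53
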